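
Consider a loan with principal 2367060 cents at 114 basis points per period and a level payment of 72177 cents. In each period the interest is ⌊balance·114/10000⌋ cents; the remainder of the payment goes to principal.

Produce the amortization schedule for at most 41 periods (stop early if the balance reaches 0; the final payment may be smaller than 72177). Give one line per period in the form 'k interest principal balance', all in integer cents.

1. interest=⌊2367060·114/10000⌋=26984; principal=72177-26984=45193; balance=2367060-45193=2321867
2. interest=⌊2321867·114/10000⌋=26469; principal=72177-26469=45708; balance=2321867-45708=2276159
3. interest=⌊2276159·114/10000⌋=25948; principal=72177-25948=46229; balance=2276159-46229=2229930
4. interest=⌊2229930·114/10000⌋=25421; principal=72177-25421=46756; balance=2229930-46756=2183174
5. interest=⌊2183174·114/10000⌋=24888; principal=72177-24888=47289; balance=2183174-47289=2135885
6. interest=⌊2135885·114/10000⌋=24349; principal=72177-24349=47828; balance=2135885-47828=2088057
7. interest=⌊2088057·114/10000⌋=23803; principal=72177-23803=48374; balance=2088057-48374=2039683
8. interest=⌊2039683·114/10000⌋=23252; principal=72177-23252=48925; balance=2039683-48925=1990758
9. interest=⌊1990758·114/10000⌋=22694; principal=72177-22694=49483; balance=1990758-49483=1941275
10. interest=⌊1941275·114/10000⌋=22130; principal=72177-22130=50047; balance=1941275-50047=1891228
11. interest=⌊1891228·114/10000⌋=21559; principal=72177-21559=50618; balance=1891228-50618=1840610
12. interest=⌊1840610·114/10000⌋=20982; principal=72177-20982=51195; balance=1840610-51195=1789415
13. interest=⌊1789415·114/10000⌋=20399; principal=72177-20399=51778; balance=1789415-51778=1737637
14. interest=⌊1737637·114/10000⌋=19809; principal=72177-19809=52368; balance=1737637-52368=1685269
15. interest=⌊1685269·114/10000⌋=19212; principal=72177-19212=52965; balance=1685269-52965=1632304
16. interest=⌊1632304·114/10000⌋=18608; principal=72177-18608=53569; balance=1632304-53569=1578735
17. interest=⌊1578735·114/10000⌋=17997; principal=72177-17997=54180; balance=1578735-54180=1524555
18. interest=⌊1524555·114/10000⌋=17379; principal=72177-17379=54798; balance=1524555-54798=1469757
19. interest=⌊1469757·114/10000⌋=16755; principal=72177-16755=55422; balance=1469757-55422=1414335
20. interest=⌊1414335·114/10000⌋=16123; principal=72177-16123=56054; balance=1414335-56054=1358281
21. interest=⌊1358281·114/10000⌋=15484; principal=72177-15484=56693; balance=1358281-56693=1301588
22. interest=⌊1301588·114/10000⌋=14838; principal=72177-14838=57339; balance=1301588-57339=1244249
23. interest=⌊1244249·114/10000⌋=14184; principal=72177-14184=57993; balance=1244249-57993=1186256
24. interest=⌊1186256·114/10000⌋=13523; principal=72177-13523=58654; balance=1186256-58654=1127602
25. interest=⌊1127602·114/10000⌋=12854; principal=72177-12854=59323; balance=1127602-59323=1068279
26. interest=⌊1068279·114/10000⌋=12178; principal=72177-12178=59999; balance=1068279-59999=1008280
27. interest=⌊1008280·114/10000⌋=11494; principal=72177-11494=60683; balance=1008280-60683=947597
28. interest=⌊947597·114/10000⌋=10802; principal=72177-10802=61375; balance=947597-61375=886222
29. interest=⌊886222·114/10000⌋=10102; principal=72177-10102=62075; balance=886222-62075=824147
30. interest=⌊824147·114/10000⌋=9395; principal=72177-9395=62782; balance=824147-62782=761365
31. interest=⌊761365·114/10000⌋=8679; principal=72177-8679=63498; balance=761365-63498=697867
32. interest=⌊697867·114/10000⌋=7955; principal=72177-7955=64222; balance=697867-64222=633645
33. interest=⌊633645·114/10000⌋=7223; principal=72177-7223=64954; balance=633645-64954=568691
34. interest=⌊568691·114/10000⌋=6483; principal=72177-6483=65694; balance=568691-65694=502997
35. interest=⌊502997·114/10000⌋=5734; principal=72177-5734=66443; balance=502997-66443=436554
36. interest=⌊436554·114/10000⌋=4976; principal=72177-4976=67201; balance=436554-67201=369353
37. interest=⌊369353·114/10000⌋=4210; principal=72177-4210=67967; balance=369353-67967=301386
38. interest=⌊301386·114/10000⌋=3435; principal=72177-3435=68742; balance=301386-68742=232644
39. interest=⌊232644·114/10000⌋=2652; principal=72177-2652=69525; balance=232644-69525=163119
40. interest=⌊163119·114/10000⌋=1859; principal=72177-1859=70318; balance=163119-70318=92801
41. interest=⌊92801·114/10000⌋=1057; principal=72177-1057=71120; balance=92801-71120=21681

1 26984 45193 2321867
2 26469 45708 2276159
3 25948 46229 2229930
4 25421 46756 2183174
5 24888 47289 2135885
6 24349 47828 2088057
7 23803 48374 2039683
8 23252 48925 1990758
9 22694 49483 1941275
10 22130 50047 1891228
11 21559 50618 1840610
12 20982 51195 1789415
13 20399 51778 1737637
14 19809 52368 1685269
15 19212 52965 1632304
16 18608 53569 1578735
17 17997 54180 1524555
18 17379 54798 1469757
19 16755 55422 1414335
20 16123 56054 1358281
21 15484 56693 1301588
22 14838 57339 1244249
23 14184 57993 1186256
24 13523 58654 1127602
25 12854 59323 1068279
26 12178 59999 1008280
27 11494 60683 947597
28 10802 61375 886222
29 10102 62075 824147
30 9395 62782 761365
31 8679 63498 697867
32 7955 64222 633645
33 7223 64954 568691
34 6483 65694 502997
35 5734 66443 436554
36 4976 67201 369353
37 4210 67967 301386
38 3435 68742 232644
39 2652 69525 163119
40 1859 70318 92801
41 1057 71120 21681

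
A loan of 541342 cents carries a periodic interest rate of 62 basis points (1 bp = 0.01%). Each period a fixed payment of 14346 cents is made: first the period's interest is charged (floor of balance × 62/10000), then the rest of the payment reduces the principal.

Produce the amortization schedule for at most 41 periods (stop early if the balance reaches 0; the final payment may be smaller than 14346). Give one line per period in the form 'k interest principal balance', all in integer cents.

1. interest=⌊541342·62/10000⌋=3356; principal=14346-3356=10990; balance=541342-10990=530352
2. interest=⌊530352·62/10000⌋=3288; principal=14346-3288=11058; balance=530352-11058=519294
3. interest=⌊519294·62/10000⌋=3219; principal=14346-3219=11127; balance=519294-11127=508167
4. interest=⌊508167·62/10000⌋=3150; principal=14346-3150=11196; balance=508167-11196=496971
5. interest=⌊496971·62/10000⌋=3081; principal=14346-3081=11265; balance=496971-11265=485706
6. interest=⌊485706·62/10000⌋=3011; principal=14346-3011=11335; balance=485706-11335=474371
7. interest=⌊474371·62/10000⌋=2941; principal=14346-2941=11405; balance=474371-11405=462966
8. interest=⌊462966·62/10000⌋=2870; principal=14346-2870=11476; balance=462966-11476=451490
9. interest=⌊451490·62/10000⌋=2799; principal=14346-2799=11547; balance=451490-11547=439943
10. interest=⌊439943·62/10000⌋=2727; principal=14346-2727=11619; balance=439943-11619=428324
11. interest=⌊428324·62/10000⌋=2655; principal=14346-2655=11691; balance=428324-11691=416633
12. interest=⌊416633·62/10000⌋=2583; principal=14346-2583=11763; balance=416633-11763=404870
13. interest=⌊404870·62/10000⌋=2510; principal=14346-2510=11836; balance=404870-11836=393034
14. interest=⌊393034·62/10000⌋=2436; principal=14346-2436=11910; balance=393034-11910=381124
15. interest=⌊381124·62/10000⌋=2362; principal=14346-2362=11984; balance=381124-11984=369140
16. interest=⌊369140·62/10000⌋=2288; principal=14346-2288=12058; balance=369140-12058=357082
17. interest=⌊357082·62/10000⌋=2213; principal=14346-2213=12133; balance=357082-12133=344949
18. interest=⌊344949·62/10000⌋=2138; principal=14346-2138=12208; balance=344949-12208=332741
19. interest=⌊332741·62/10000⌋=2062; principal=14346-2062=12284; balance=332741-12284=320457
20. interest=⌊320457·62/10000⌋=1986; principal=14346-1986=12360; balance=320457-12360=308097
21. interest=⌊308097·62/10000⌋=1910; principal=14346-1910=12436; balance=308097-12436=295661
22. interest=⌊295661·62/10000⌋=1833; principal=14346-1833=12513; balance=295661-12513=283148
23. interest=⌊283148·62/10000⌋=1755; principal=14346-1755=12591; balance=283148-12591=270557
24. interest=⌊270557·62/10000⌋=1677; principal=14346-1677=12669; balance=270557-12669=257888
25. interest=⌊257888·62/10000⌋=1598; principal=14346-1598=12748; balance=257888-12748=245140
26. interest=⌊245140·62/10000⌋=1519; principal=14346-1519=12827; balance=245140-12827=232313
27. interest=⌊232313·62/10000⌋=1440; principal=14346-1440=12906; balance=232313-12906=219407
28. interest=⌊219407·62/10000⌋=1360; principal=14346-1360=12986; balance=219407-12986=206421
29. interest=⌊206421·62/10000⌋=1279; principal=14346-1279=13067; balance=206421-13067=193354
30. interest=⌊193354·62/10000⌋=1198; principal=14346-1198=13148; balance=193354-13148=180206
31. interest=⌊180206·62/10000⌋=1117; principal=14346-1117=13229; balance=180206-13229=166977
32. interest=⌊166977·62/10000⌋=1035; principal=14346-1035=13311; balance=166977-13311=153666
33. interest=⌊153666·62/10000⌋=952; principal=14346-952=13394; balance=153666-13394=140272
34. interest=⌊140272·62/10000⌋=869; principal=14346-869=13477; balance=140272-13477=126795
35. interest=⌊126795·62/10000⌋=786; principal=14346-786=13560; balance=126795-13560=113235
36. interest=⌊113235·62/10000⌋=702; principal=14346-702=13644; balance=113235-13644=99591
37. interest=⌊99591·62/10000⌋=617; principal=14346-617=13729; balance=99591-13729=85862
38. interest=⌊85862·62/10000⌋=532; principal=14346-532=13814; balance=85862-13814=72048
39. interest=⌊72048·62/10000⌋=446; principal=14346-446=13900; balance=72048-13900=58148
40. interest=⌊58148·62/10000⌋=360; principal=14346-360=13986; balance=58148-13986=44162
41. interest=⌊44162·62/10000⌋=273; principal=14346-273=14073; balance=44162-14073=30089

1 3356 10990 530352
2 3288 11058 519294
3 3219 11127 508167
4 3150 11196 496971
5 3081 11265 485706
6 3011 11335 474371
7 2941 11405 462966
8 2870 11476 451490
9 2799 11547 439943
10 2727 11619 428324
11 2655 11691 416633
12 2583 11763 404870
13 2510 11836 393034
14 2436 11910 381124
15 2362 11984 369140
16 2288 12058 357082
17 2213 12133 344949
18 2138 12208 332741
19 2062 12284 320457
20 1986 12360 308097
21 1910 12436 295661
22 1833 12513 283148
23 1755 12591 270557
24 1677 12669 257888
25 1598 12748 245140
26 1519 12827 232313
27 1440 12906 219407
28 1360 12986 206421
29 1279 13067 193354
30 1198 13148 180206
31 1117 13229 166977
32 1035 13311 153666
33 952 13394 140272
34 869 13477 126795
35 786 13560 113235
36 702 13644 99591
37 617 13729 85862
38 532 13814 72048
39 446 13900 58148
40 360 13986 44162
41 273 14073 30089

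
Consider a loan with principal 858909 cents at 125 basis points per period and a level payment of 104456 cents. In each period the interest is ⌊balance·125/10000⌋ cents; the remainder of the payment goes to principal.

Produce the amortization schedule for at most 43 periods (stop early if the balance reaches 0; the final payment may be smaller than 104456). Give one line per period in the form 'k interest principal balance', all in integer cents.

1. interest=⌊858909·125/10000⌋=10736; principal=104456-10736=93720; balance=858909-93720=765189
2. interest=⌊765189·125/10000⌋=9564; principal=104456-9564=94892; balance=765189-94892=670297
3. interest=⌊670297·125/10000⌋=8378; principal=104456-8378=96078; balance=670297-96078=574219
4. interest=⌊574219·125/10000⌋=7177; principal=104456-7177=97279; balance=574219-97279=476940
5. interest=⌊476940·125/10000⌋=5961; principal=104456-5961=98495; balance=476940-98495=378445
6. interest=⌊378445·125/10000⌋=4730; principal=104456-4730=99726; balance=378445-99726=278719
7. interest=⌊278719·125/10000⌋=3483; principal=104456-3483=100973; balance=278719-100973=177746
8. interest=⌊177746·125/10000⌋=2221; principal=104456-2221=102235; balance=177746-102235=75511
9. interest=⌊75511·125/10000⌋=943; principal=min(104456-943,75511)=75511; balance=75511-75511=0

1 10736 93720 765189
2 9564 94892 670297
3 8378 96078 574219
4 7177 97279 476940
5 5961 98495 378445
6 4730 99726 278719
7 3483 100973 177746
8 2221 102235 75511
9 943 75511 0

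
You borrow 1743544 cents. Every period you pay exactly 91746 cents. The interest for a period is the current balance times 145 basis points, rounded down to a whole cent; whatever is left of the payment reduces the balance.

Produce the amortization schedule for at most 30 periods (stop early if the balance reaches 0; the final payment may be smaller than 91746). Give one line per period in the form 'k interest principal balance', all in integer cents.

1. interest=⌊1743544·145/10000⌋=25281; principal=91746-25281=66465; balance=1743544-66465=1677079
2. interest=⌊1677079·145/10000⌋=24317; principal=91746-24317=67429; balance=1677079-67429=1609650
3. interest=⌊1609650·145/10000⌋=23339; principal=91746-23339=68407; balance=1609650-68407=1541243
4. interest=⌊1541243·145/10000⌋=22348; principal=91746-22348=69398; balance=1541243-69398=1471845
5. interest=⌊1471845·145/10000⌋=21341; principal=91746-21341=70405; balance=1471845-70405=1401440
6. interest=⌊1401440·145/10000⌋=20320; principal=91746-20320=71426; balance=1401440-71426=1330014
7. interest=⌊1330014·145/10000⌋=19285; principal=91746-19285=72461; balance=1330014-72461=1257553
8. interest=⌊1257553·145/10000⌋=18234; principal=91746-18234=73512; balance=1257553-73512=1184041
9. interest=⌊1184041·145/10000⌋=17168; principal=91746-17168=74578; balance=1184041-74578=1109463
10. interest=⌊1109463·145/10000⌋=16087; principal=91746-16087=75659; balance=1109463-75659=1033804
11. interest=⌊1033804·145/10000⌋=14990; principal=91746-14990=76756; balance=1033804-76756=957048
12. interest=⌊957048·145/10000⌋=13877; principal=91746-13877=77869; balance=957048-77869=879179
13. interest=⌊879179·145/10000⌋=12748; principal=91746-12748=78998; balance=879179-78998=800181
14. interest=⌊800181·145/10000⌋=11602; principal=91746-11602=80144; balance=800181-80144=720037
15. interest=⌊720037·145/10000⌋=10440; principal=91746-10440=81306; balance=720037-81306=638731
16. interest=⌊638731·145/10000⌋=9261; principal=91746-9261=82485; balance=638731-82485=556246
17. interest=⌊556246·145/10000⌋=8065; principal=91746-8065=83681; balance=556246-83681=472565
18. interest=⌊472565·145/10000⌋=6852; principal=91746-6852=84894; balance=472565-84894=387671
19. interest=⌊387671·145/10000⌋=5621; principal=91746-5621=86125; balance=387671-86125=301546
20. interest=⌊301546·145/10000⌋=4372; principal=91746-4372=87374; balance=301546-87374=214172
21. interest=⌊214172·145/10000⌋=3105; principal=91746-3105=88641; balance=214172-88641=125531
22. interest=⌊125531·145/10000⌋=1820; principal=91746-1820=89926; balance=125531-89926=35605
23. interest=⌊35605·145/10000⌋=516; principal=min(91746-516,35605)=35605; balance=35605-35605=0

1 25281 66465 1677079
2 24317 67429 1609650
3 23339 68407 1541243
4 22348 69398 1471845
5 21341 70405 1401440
6 20320 71426 1330014
7 19285 72461 1257553
8 18234 73512 1184041
9 17168 74578 1109463
10 16087 75659 1033804
11 14990 76756 957048
12 13877 77869 879179
13 12748 78998 800181
14 11602 80144 720037
15 10440 81306 638731
16 9261 82485 556246
17 8065 83681 472565
18 6852 84894 387671
19 5621 86125 301546
20 4372 87374 214172
21 3105 88641 125531
22 1820 89926 35605
23 516 35605 0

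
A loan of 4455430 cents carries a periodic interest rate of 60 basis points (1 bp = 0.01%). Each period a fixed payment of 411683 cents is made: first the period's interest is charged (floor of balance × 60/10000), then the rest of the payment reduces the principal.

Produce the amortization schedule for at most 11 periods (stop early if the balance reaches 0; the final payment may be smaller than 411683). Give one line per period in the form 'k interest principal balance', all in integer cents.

1. interest=⌊4455430·60/10000⌋=26732; principal=411683-26732=384951; balance=4455430-384951=4070479
2. interest=⌊4070479·60/10000⌋=24422; principal=411683-24422=387261; balance=4070479-387261=3683218
3. interest=⌊3683218·60/10000⌋=22099; principal=411683-22099=389584; balance=3683218-389584=3293634
4. interest=⌊3293634·60/10000⌋=19761; principal=411683-19761=391922; balance=3293634-391922=2901712
5. interest=⌊2901712·60/10000⌋=17410; principal=411683-17410=394273; balance=2901712-394273=2507439
6. interest=⌊2507439·60/10000⌋=15044; principal=411683-15044=396639; balance=2507439-396639=2110800
7. interest=⌊2110800·60/10000⌋=12664; principal=411683-12664=399019; balance=2110800-399019=1711781
8. interest=⌊1711781·60/10000⌋=10270; principal=411683-10270=401413; balance=1711781-401413=1310368
9. interest=⌊1310368·60/10000⌋=7862; principal=411683-7862=403821; balance=1310368-403821=906547
10. interest=⌊906547·60/10000⌋=5439; principal=411683-5439=406244; balance=906547-406244=500303
11. interest=⌊500303·60/10000⌋=3001; principal=411683-3001=408682; balance=500303-408682=91621

1 26732 384951 4070479
2 24422 387261 3683218
3 22099 389584 3293634
4 19761 391922 2901712
5 17410 394273 2507439
6 15044 396639 2110800
7 12664 399019 1711781
8 10270 401413 1310368
9 7862 403821 906547
10 5439 406244 500303
11 3001 408682 91621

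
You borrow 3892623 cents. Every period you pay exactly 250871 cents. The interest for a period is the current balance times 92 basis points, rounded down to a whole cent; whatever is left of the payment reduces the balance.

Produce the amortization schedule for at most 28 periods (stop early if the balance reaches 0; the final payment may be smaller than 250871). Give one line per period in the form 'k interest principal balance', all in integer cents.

1 35812 215059 3677564
2 33833 217038 3460526
3 31836 219035 3241491
4 29821 221050 3020441
5 27788 223083 2797358
6 25735 225136 2572222
7 23664 227207 2345015
8 21574 229297 2115718
9 19464 231407 1884311
10 17335 233536 1650775
11 15187 235684 1415091
12 13018 237853 1177238
13 10830 240041 937197
14 8622 242249 694948
15 6393 244478 450470
16 4144 246727 203743
17 1874 203743 0

1. interest=⌊3892623·92/10000⌋=35812; principal=250871-35812=215059; balance=3892623-215059=3677564
2. interest=⌊3677564·92/10000⌋=33833; principal=250871-33833=217038; balance=3677564-217038=3460526
3. interest=⌊3460526·92/10000⌋=31836; principal=250871-31836=219035; balance=3460526-219035=3241491
4. interest=⌊3241491·92/10000⌋=29821; principal=250871-29821=221050; balance=3241491-221050=3020441
5. interest=⌊3020441·92/10000⌋=27788; principal=250871-27788=223083; balance=3020441-223083=2797358
6. interest=⌊2797358·92/10000⌋=25735; principal=250871-25735=225136; balance=2797358-225136=2572222
7. interest=⌊2572222·92/10000⌋=23664; principal=250871-23664=227207; balance=2572222-227207=2345015
8. interest=⌊2345015·92/10000⌋=21574; principal=250871-21574=229297; balance=2345015-229297=2115718
9. interest=⌊2115718·92/10000⌋=19464; principal=250871-19464=231407; balance=2115718-231407=1884311
10. interest=⌊1884311·92/10000⌋=17335; principal=250871-17335=233536; balance=1884311-233536=1650775
11. interest=⌊1650775·92/10000⌋=15187; principal=250871-15187=235684; balance=1650775-235684=1415091
12. interest=⌊1415091·92/10000⌋=13018; principal=250871-13018=237853; balance=1415091-237853=1177238
13. interest=⌊1177238·92/10000⌋=10830; principal=250871-10830=240041; balance=1177238-240041=937197
14. interest=⌊937197·92/10000⌋=8622; principal=250871-8622=242249; balance=937197-242249=694948
15. interest=⌊694948·92/10000⌋=6393; principal=250871-6393=244478; balance=694948-244478=450470
16. interest=⌊450470·92/10000⌋=4144; principal=250871-4144=246727; balance=450470-246727=203743
17. interest=⌊203743·92/10000⌋=1874; principal=min(250871-1874,203743)=203743; balance=203743-203743=0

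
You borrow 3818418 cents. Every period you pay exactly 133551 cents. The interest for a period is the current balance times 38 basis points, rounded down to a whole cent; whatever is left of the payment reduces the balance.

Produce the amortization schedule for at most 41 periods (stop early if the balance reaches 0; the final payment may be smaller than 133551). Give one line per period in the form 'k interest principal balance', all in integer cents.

1 14509 119042 3699376
2 14057 119494 3579882
3 13603 119948 3459934
4 13147 120404 3339530
5 12690 120861 3218669
6 12230 121321 3097348
7 11769 121782 2975566
8 11307 122244 2853322
9 10842 122709 2730613
10 10376 123175 2607438
11 9908 123643 2483795
12 9438 124113 2359682
13 8966 124585 2235097
14 8493 125058 2110039
15 8018 125533 1984506
16 7541 126010 1858496
17 7062 126489 1732007
18 6581 126970 1605037
19 6099 127452 1477585
20 5614 127937 1349648
21 5128 128423 1221225
22 4640 128911 1092314
23 4150 129401 962913
24 3659 129892 833021
25 3165 130386 702635
26 2670 130881 571754
27 2172 131379 440375
28 1673 131878 308497
29 1172 132379 176118
30 669 132882 43236
31 164 43236 0

1. interest=⌊3818418·38/10000⌋=14509; principal=133551-14509=119042; balance=3818418-119042=3699376
2. interest=⌊3699376·38/10000⌋=14057; principal=133551-14057=119494; balance=3699376-119494=3579882
3. interest=⌊3579882·38/10000⌋=13603; principal=133551-13603=119948; balance=3579882-119948=3459934
4. interest=⌊3459934·38/10000⌋=13147; principal=133551-13147=120404; balance=3459934-120404=3339530
5. interest=⌊3339530·38/10000⌋=12690; principal=133551-12690=120861; balance=3339530-120861=3218669
6. interest=⌊3218669·38/10000⌋=12230; principal=133551-12230=121321; balance=3218669-121321=3097348
7. interest=⌊3097348·38/10000⌋=11769; principal=133551-11769=121782; balance=3097348-121782=2975566
8. interest=⌊2975566·38/10000⌋=11307; principal=133551-11307=122244; balance=2975566-122244=2853322
9. interest=⌊2853322·38/10000⌋=10842; principal=133551-10842=122709; balance=2853322-122709=2730613
10. interest=⌊2730613·38/10000⌋=10376; principal=133551-10376=123175; balance=2730613-123175=2607438
11. interest=⌊2607438·38/10000⌋=9908; principal=133551-9908=123643; balance=2607438-123643=2483795
12. interest=⌊2483795·38/10000⌋=9438; principal=133551-9438=124113; balance=2483795-124113=2359682
13. interest=⌊2359682·38/10000⌋=8966; principal=133551-8966=124585; balance=2359682-124585=2235097
14. interest=⌊2235097·38/10000⌋=8493; principal=133551-8493=125058; balance=2235097-125058=2110039
15. interest=⌊2110039·38/10000⌋=8018; principal=133551-8018=125533; balance=2110039-125533=1984506
16. interest=⌊1984506·38/10000⌋=7541; principal=133551-7541=126010; balance=1984506-126010=1858496
17. interest=⌊1858496·38/10000⌋=7062; principal=133551-7062=126489; balance=1858496-126489=1732007
18. interest=⌊1732007·38/10000⌋=6581; principal=133551-6581=126970; balance=1732007-126970=1605037
19. interest=⌊1605037·38/10000⌋=6099; principal=133551-6099=127452; balance=1605037-127452=1477585
20. interest=⌊1477585·38/10000⌋=5614; principal=133551-5614=127937; balance=1477585-127937=1349648
21. interest=⌊1349648·38/10000⌋=5128; principal=133551-5128=128423; balance=1349648-128423=1221225
22. interest=⌊1221225·38/10000⌋=4640; principal=133551-4640=128911; balance=1221225-128911=1092314
23. interest=⌊1092314·38/10000⌋=4150; principal=133551-4150=129401; balance=1092314-129401=962913
24. interest=⌊962913·38/10000⌋=3659; principal=133551-3659=129892; balance=962913-129892=833021
25. interest=⌊833021·38/10000⌋=3165; principal=133551-3165=130386; balance=833021-130386=702635
26. interest=⌊702635·38/10000⌋=2670; principal=133551-2670=130881; balance=702635-130881=571754
27. interest=⌊571754·38/10000⌋=2172; principal=133551-2172=131379; balance=571754-131379=440375
28. interest=⌊440375·38/10000⌋=1673; principal=133551-1673=131878; balance=440375-131878=308497
29. interest=⌊308497·38/10000⌋=1172; principal=133551-1172=132379; balance=308497-132379=176118
30. interest=⌊176118·38/10000⌋=669; principal=133551-669=132882; balance=176118-132882=43236
31. interest=⌊43236·38/10000⌋=164; principal=min(133551-164,43236)=43236; balance=43236-43236=0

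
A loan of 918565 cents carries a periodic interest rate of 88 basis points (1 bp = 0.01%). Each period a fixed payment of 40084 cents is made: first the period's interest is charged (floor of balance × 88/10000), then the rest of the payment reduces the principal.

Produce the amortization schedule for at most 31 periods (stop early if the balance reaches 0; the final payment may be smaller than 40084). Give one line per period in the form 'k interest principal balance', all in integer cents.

1. interest=⌊918565·88/10000⌋=8083; principal=40084-8083=32001; balance=918565-32001=886564
2. interest=⌊886564·88/10000⌋=7801; principal=40084-7801=32283; balance=886564-32283=854281
3. interest=⌊854281·88/10000⌋=7517; principal=40084-7517=32567; balance=854281-32567=821714
4. interest=⌊821714·88/10000⌋=7231; principal=40084-7231=32853; balance=821714-32853=788861
5. interest=⌊788861·88/10000⌋=6941; principal=40084-6941=33143; balance=788861-33143=755718
6. interest=⌊755718·88/10000⌋=6650; principal=40084-6650=33434; balance=755718-33434=722284
7. interest=⌊722284·88/10000⌋=6356; principal=40084-6356=33728; balance=722284-33728=688556
8. interest=⌊688556·88/10000⌋=6059; principal=40084-6059=34025; balance=688556-34025=654531
9. interest=⌊654531·88/10000⌋=5759; principal=40084-5759=34325; balance=654531-34325=620206
10. interest=⌊620206·88/10000⌋=5457; principal=40084-5457=34627; balance=620206-34627=585579
11. interest=⌊585579·88/10000⌋=5153; principal=40084-5153=34931; balance=585579-34931=550648
12. interest=⌊550648·88/10000⌋=4845; principal=40084-4845=35239; balance=550648-35239=515409
13. interest=⌊515409·88/10000⌋=4535; principal=40084-4535=35549; balance=515409-35549=479860
14. interest=⌊479860·88/10000⌋=4222; principal=40084-4222=35862; balance=479860-35862=443998
15. interest=⌊443998·88/10000⌋=3907; principal=40084-3907=36177; balance=443998-36177=407821
16. interest=⌊407821·88/10000⌋=3588; principal=40084-3588=36496; balance=407821-36496=371325
17. interest=⌊371325·88/10000⌋=3267; principal=40084-3267=36817; balance=371325-36817=334508
18. interest=⌊334508·88/10000⌋=2943; principal=40084-2943=37141; balance=334508-37141=297367
19. interest=⌊297367·88/10000⌋=2616; principal=40084-2616=37468; balance=297367-37468=259899
20. interest=⌊259899·88/10000⌋=2287; principal=40084-2287=37797; balance=259899-37797=222102
21. interest=⌊222102·88/10000⌋=1954; principal=40084-1954=38130; balance=222102-38130=183972
22. interest=⌊183972·88/10000⌋=1618; principal=40084-1618=38466; balance=183972-38466=145506
23. interest=⌊145506·88/10000⌋=1280; principal=40084-1280=38804; balance=145506-38804=106702
24. interest=⌊106702·88/10000⌋=938; principal=40084-938=39146; balance=106702-39146=67556
25. interest=⌊67556·88/10000⌋=594; principal=40084-594=39490; balance=67556-39490=28066
26. interest=⌊28066·88/10000⌋=246; principal=min(40084-246,28066)=28066; balance=28066-28066=0

1 8083 32001 886564
2 7801 32283 854281
3 7517 32567 821714
4 7231 32853 788861
5 6941 33143 755718
6 6650 33434 722284
7 6356 33728 688556
8 6059 34025 654531
9 5759 34325 620206
10 5457 34627 585579
11 5153 34931 550648
12 4845 35239 515409
13 4535 35549 479860
14 4222 35862 443998
15 3907 36177 407821
16 3588 36496 371325
17 3267 36817 334508
18 2943 37141 297367
19 2616 37468 259899
20 2287 37797 222102
21 1954 38130 183972
22 1618 38466 145506
23 1280 38804 106702
24 938 39146 67556
25 594 39490 28066
26 246 28066 0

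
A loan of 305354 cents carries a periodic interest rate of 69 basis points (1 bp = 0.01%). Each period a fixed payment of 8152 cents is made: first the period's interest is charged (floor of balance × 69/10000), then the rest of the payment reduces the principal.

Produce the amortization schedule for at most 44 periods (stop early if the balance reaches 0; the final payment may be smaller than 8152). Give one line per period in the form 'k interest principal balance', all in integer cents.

1. interest=⌊305354·69/10000⌋=2106; principal=8152-2106=6046; balance=305354-6046=299308
2. interest=⌊299308·69/10000⌋=2065; principal=8152-2065=6087; balance=299308-6087=293221
3. interest=⌊293221·69/10000⌋=2023; principal=8152-2023=6129; balance=293221-6129=287092
4. interest=⌊287092·69/10000⌋=1980; principal=8152-1980=6172; balance=287092-6172=280920
5. interest=⌊280920·69/10000⌋=1938; principal=8152-1938=6214; balance=280920-6214=274706
6. interest=⌊274706·69/10000⌋=1895; principal=8152-1895=6257; balance=274706-6257=268449
7. interest=⌊268449·69/10000⌋=1852; principal=8152-1852=6300; balance=268449-6300=262149
8. interest=⌊262149·69/10000⌋=1808; principal=8152-1808=6344; balance=262149-6344=255805
9. interest=⌊255805·69/10000⌋=1765; principal=8152-1765=6387; balance=255805-6387=249418
10. interest=⌊249418·69/10000⌋=1720; principal=8152-1720=6432; balance=249418-6432=242986
11. interest=⌊242986·69/10000⌋=1676; principal=8152-1676=6476; balance=242986-6476=236510
12. interest=⌊236510·69/10000⌋=1631; principal=8152-1631=6521; balance=236510-6521=229989
13. interest=⌊229989·69/10000⌋=1586; principal=8152-1586=6566; balance=229989-6566=223423
14. interest=⌊223423·69/10000⌋=1541; principal=8152-1541=6611; balance=223423-6611=216812
15. interest=⌊216812·69/10000⌋=1496; principal=8152-1496=6656; balance=216812-6656=210156
16. interest=⌊210156·69/10000⌋=1450; principal=8152-1450=6702; balance=210156-6702=203454
17. interest=⌊203454·69/10000⌋=1403; principal=8152-1403=6749; balance=203454-6749=196705
18. interest=⌊196705·69/10000⌋=1357; principal=8152-1357=6795; balance=196705-6795=189910
19. interest=⌊189910·69/10000⌋=1310; principal=8152-1310=6842; balance=189910-6842=183068
20. interest=⌊183068·69/10000⌋=1263; principal=8152-1263=6889; balance=183068-6889=176179
21. interest=⌊176179·69/10000⌋=1215; principal=8152-1215=6937; balance=176179-6937=169242
22. interest=⌊169242·69/10000⌋=1167; principal=8152-1167=6985; balance=169242-6985=162257
23. interest=⌊162257·69/10000⌋=1119; principal=8152-1119=7033; balance=162257-7033=155224
24. interest=⌊155224·69/10000⌋=1071; principal=8152-1071=7081; balance=155224-7081=148143
25. interest=⌊148143·69/10000⌋=1022; principal=8152-1022=7130; balance=148143-7130=141013
26. interest=⌊141013·69/10000⌋=972; principal=8152-972=7180; balance=141013-7180=133833
27. interest=⌊133833·69/10000⌋=923; principal=8152-923=7229; balance=133833-7229=126604
28. interest=⌊126604·69/10000⌋=873; principal=8152-873=7279; balance=126604-7279=119325
29. interest=⌊119325·69/10000⌋=823; principal=8152-823=7329; balance=119325-7329=111996
30. interest=⌊111996·69/10000⌋=772; principal=8152-772=7380; balance=111996-7380=104616
31. interest=⌊104616·69/10000⌋=721; principal=8152-721=7431; balance=104616-7431=97185
32. interest=⌊97185·69/10000⌋=670; principal=8152-670=7482; balance=97185-7482=89703
33. interest=⌊89703·69/10000⌋=618; principal=8152-618=7534; balance=89703-7534=82169
34. interest=⌊82169·69/10000⌋=566; principal=8152-566=7586; balance=82169-7586=74583
35. interest=⌊74583·69/10000⌋=514; principal=8152-514=7638; balance=74583-7638=66945
36. interest=⌊66945·69/10000⌋=461; principal=8152-461=7691; balance=66945-7691=59254
37. interest=⌊59254·69/10000⌋=408; principal=8152-408=7744; balance=59254-7744=51510
38. interest=⌊51510·69/10000⌋=355; principal=8152-355=7797; balance=51510-7797=43713
39. interest=⌊43713·69/10000⌋=301; principal=8152-301=7851; balance=43713-7851=35862
40. interest=⌊35862·69/10000⌋=247; principal=8152-247=7905; balance=35862-7905=27957
41. interest=⌊27957·69/10000⌋=192; principal=8152-192=7960; balance=27957-7960=19997
42. interest=⌊19997·69/10000⌋=137; principal=8152-137=8015; balance=19997-8015=11982
43. interest=⌊11982·69/10000⌋=82; principal=8152-82=8070; balance=11982-8070=3912
44. interest=⌊3912·69/10000⌋=26; principal=min(8152-26,3912)=3912; balance=3912-3912=0

1 2106 6046 299308
2 2065 6087 293221
3 2023 6129 287092
4 1980 6172 280920
5 1938 6214 274706
6 1895 6257 268449
7 1852 6300 262149
8 1808 6344 255805
9 1765 6387 249418
10 1720 6432 242986
11 1676 6476 236510
12 1631 6521 229989
13 1586 6566 223423
14 1541 6611 216812
15 1496 6656 210156
16 1450 6702 203454
17 1403 6749 196705
18 1357 6795 189910
19 1310 6842 183068
20 1263 6889 176179
21 1215 6937 169242
22 1167 6985 162257
23 1119 7033 155224
24 1071 7081 148143
25 1022 7130 141013
26 972 7180 133833
27 923 7229 126604
28 873 7279 119325
29 823 7329 111996
30 772 7380 104616
31 721 7431 97185
32 670 7482 89703
33 618 7534 82169
34 566 7586 74583
35 514 7638 66945
36 461 7691 59254
37 408 7744 51510
38 355 7797 43713
39 301 7851 35862
40 247 7905 27957
41 192 7960 19997
42 137 8015 11982
43 82 8070 3912
44 26 3912 0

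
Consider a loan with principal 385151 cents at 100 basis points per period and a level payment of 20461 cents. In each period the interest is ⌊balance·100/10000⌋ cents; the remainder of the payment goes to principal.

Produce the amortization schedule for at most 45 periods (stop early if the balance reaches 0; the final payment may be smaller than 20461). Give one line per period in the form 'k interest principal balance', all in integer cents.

1 3851 16610 368541
2 3685 16776 351765
3 3517 16944 334821
4 3348 17113 317708
5 3177 17284 300424
6 3004 17457 282967
7 2829 17632 265335
8 2653 17808 247527
9 2475 17986 229541
10 2295 18166 211375
11 2113 18348 193027
12 1930 18531 174496
13 1744 18717 155779
14 1557 18904 136875
15 1368 19093 117782
16 1177 19284 98498
17 984 19477 79021
18 790 19671 59350
19 593 19868 39482
20 394 20067 19415
21 194 19415 0

1. interest=⌊385151·100/10000⌋=3851; principal=20461-3851=16610; balance=385151-16610=368541
2. interest=⌊368541·100/10000⌋=3685; principal=20461-3685=16776; balance=368541-16776=351765
3. interest=⌊351765·100/10000⌋=3517; principal=20461-3517=16944; balance=351765-16944=334821
4. interest=⌊334821·100/10000⌋=3348; principal=20461-3348=17113; balance=334821-17113=317708
5. interest=⌊317708·100/10000⌋=3177; principal=20461-3177=17284; balance=317708-17284=300424
6. interest=⌊300424·100/10000⌋=3004; principal=20461-3004=17457; balance=300424-17457=282967
7. interest=⌊282967·100/10000⌋=2829; principal=20461-2829=17632; balance=282967-17632=265335
8. interest=⌊265335·100/10000⌋=2653; principal=20461-2653=17808; balance=265335-17808=247527
9. interest=⌊247527·100/10000⌋=2475; principal=20461-2475=17986; balance=247527-17986=229541
10. interest=⌊229541·100/10000⌋=2295; principal=20461-2295=18166; balance=229541-18166=211375
11. interest=⌊211375·100/10000⌋=2113; principal=20461-2113=18348; balance=211375-18348=193027
12. interest=⌊193027·100/10000⌋=1930; principal=20461-1930=18531; balance=193027-18531=174496
13. interest=⌊174496·100/10000⌋=1744; principal=20461-1744=18717; balance=174496-18717=155779
14. interest=⌊155779·100/10000⌋=1557; principal=20461-1557=18904; balance=155779-18904=136875
15. interest=⌊136875·100/10000⌋=1368; principal=20461-1368=19093; balance=136875-19093=117782
16. interest=⌊117782·100/10000⌋=1177; principal=20461-1177=19284; balance=117782-19284=98498
17. interest=⌊98498·100/10000⌋=984; principal=20461-984=19477; balance=98498-19477=79021
18. interest=⌊79021·100/10000⌋=790; principal=20461-790=19671; balance=79021-19671=59350
19. interest=⌊59350·100/10000⌋=593; principal=20461-593=19868; balance=59350-19868=39482
20. interest=⌊39482·100/10000⌋=394; principal=20461-394=20067; balance=39482-20067=19415
21. interest=⌊19415·100/10000⌋=194; principal=min(20461-194,19415)=19415; balance=19415-19415=0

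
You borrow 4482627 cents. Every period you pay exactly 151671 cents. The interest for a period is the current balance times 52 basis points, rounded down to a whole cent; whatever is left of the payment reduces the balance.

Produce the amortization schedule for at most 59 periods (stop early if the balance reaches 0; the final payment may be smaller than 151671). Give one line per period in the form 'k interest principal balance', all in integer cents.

1 23309 128362 4354265
2 22642 129029 4225236
3 21971 129700 4095536
4 21296 130375 3965161
5 20618 131053 3834108
6 19937 131734 3702374
7 19252 132419 3569955
8 18563 133108 3436847
9 17871 133800 3303047
10 17175 134496 3168551
11 16476 135195 3033356
12 15773 135898 2897458
13 15066 136605 2760853
14 14356 137315 2623538
15 13642 138029 2485509
16 12924 138747 2346762
17 12203 139468 2207294
18 11477 140194 2067100
19 10748 140923 1926177
20 10016 141655 1784522
21 9279 142392 1642130
22 8539 143132 1498998
23 7794 143877 1355121
24 7046 144625 1210496
25 6294 145377 1065119
26 5538 146133 918986
27 4778 146893 772093
28 4014 147657 624436
29 3247 148424 476012
30 2475 149196 326816
31 1699 149972 176844
32 919 150752 26092
33 135 26092 0

1. interest=⌊4482627·52/10000⌋=23309; principal=151671-23309=128362; balance=4482627-128362=4354265
2. interest=⌊4354265·52/10000⌋=22642; principal=151671-22642=129029; balance=4354265-129029=4225236
3. interest=⌊4225236·52/10000⌋=21971; principal=151671-21971=129700; balance=4225236-129700=4095536
4. interest=⌊4095536·52/10000⌋=21296; principal=151671-21296=130375; balance=4095536-130375=3965161
5. interest=⌊3965161·52/10000⌋=20618; principal=151671-20618=131053; balance=3965161-131053=3834108
6. interest=⌊3834108·52/10000⌋=19937; principal=151671-19937=131734; balance=3834108-131734=3702374
7. interest=⌊3702374·52/10000⌋=19252; principal=151671-19252=132419; balance=3702374-132419=3569955
8. interest=⌊3569955·52/10000⌋=18563; principal=151671-18563=133108; balance=3569955-133108=3436847
9. interest=⌊3436847·52/10000⌋=17871; principal=151671-17871=133800; balance=3436847-133800=3303047
10. interest=⌊3303047·52/10000⌋=17175; principal=151671-17175=134496; balance=3303047-134496=3168551
11. interest=⌊3168551·52/10000⌋=16476; principal=151671-16476=135195; balance=3168551-135195=3033356
12. interest=⌊3033356·52/10000⌋=15773; principal=151671-15773=135898; balance=3033356-135898=2897458
13. interest=⌊2897458·52/10000⌋=15066; principal=151671-15066=136605; balance=2897458-136605=2760853
14. interest=⌊2760853·52/10000⌋=14356; principal=151671-14356=137315; balance=2760853-137315=2623538
15. interest=⌊2623538·52/10000⌋=13642; principal=151671-13642=138029; balance=2623538-138029=2485509
16. interest=⌊2485509·52/10000⌋=12924; principal=151671-12924=138747; balance=2485509-138747=2346762
17. interest=⌊2346762·52/10000⌋=12203; principal=151671-12203=139468; balance=2346762-139468=2207294
18. interest=⌊2207294·52/10000⌋=11477; principal=151671-11477=140194; balance=2207294-140194=2067100
19. interest=⌊2067100·52/10000⌋=10748; principal=151671-10748=140923; balance=2067100-140923=1926177
20. interest=⌊1926177·52/10000⌋=10016; principal=151671-10016=141655; balance=1926177-141655=1784522
21. interest=⌊1784522·52/10000⌋=9279; principal=151671-9279=142392; balance=1784522-142392=1642130
22. interest=⌊1642130·52/10000⌋=8539; principal=151671-8539=143132; balance=1642130-143132=1498998
23. interest=⌊1498998·52/10000⌋=7794; principal=151671-7794=143877; balance=1498998-143877=1355121
24. interest=⌊1355121·52/10000⌋=7046; principal=151671-7046=144625; balance=1355121-144625=1210496
25. interest=⌊1210496·52/10000⌋=6294; principal=151671-6294=145377; balance=1210496-145377=1065119
26. interest=⌊1065119·52/10000⌋=5538; principal=151671-5538=146133; balance=1065119-146133=918986
27. interest=⌊918986·52/10000⌋=4778; principal=151671-4778=146893; balance=918986-146893=772093
28. interest=⌊772093·52/10000⌋=4014; principal=151671-4014=147657; balance=772093-147657=624436
29. interest=⌊624436·52/10000⌋=3247; principal=151671-3247=148424; balance=624436-148424=476012
30. interest=⌊476012·52/10000⌋=2475; principal=151671-2475=149196; balance=476012-149196=326816
31. interest=⌊326816·52/10000⌋=1699; principal=151671-1699=149972; balance=326816-149972=176844
32. interest=⌊176844·52/10000⌋=919; principal=151671-919=150752; balance=176844-150752=26092
33. interest=⌊26092·52/10000⌋=135; principal=min(151671-135,26092)=26092; balance=26092-26092=0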